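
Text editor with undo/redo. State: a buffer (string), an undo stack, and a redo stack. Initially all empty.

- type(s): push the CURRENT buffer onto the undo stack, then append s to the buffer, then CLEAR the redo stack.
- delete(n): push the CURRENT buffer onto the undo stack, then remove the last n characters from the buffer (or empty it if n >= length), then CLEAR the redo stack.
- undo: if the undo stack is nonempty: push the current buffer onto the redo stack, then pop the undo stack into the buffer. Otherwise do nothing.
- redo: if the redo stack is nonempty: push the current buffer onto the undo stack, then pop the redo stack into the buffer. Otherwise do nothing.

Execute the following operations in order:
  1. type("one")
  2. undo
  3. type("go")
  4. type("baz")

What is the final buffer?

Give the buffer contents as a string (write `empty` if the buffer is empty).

After op 1 (type): buf='one' undo_depth=1 redo_depth=0
After op 2 (undo): buf='(empty)' undo_depth=0 redo_depth=1
After op 3 (type): buf='go' undo_depth=1 redo_depth=0
After op 4 (type): buf='gobaz' undo_depth=2 redo_depth=0

Answer: gobaz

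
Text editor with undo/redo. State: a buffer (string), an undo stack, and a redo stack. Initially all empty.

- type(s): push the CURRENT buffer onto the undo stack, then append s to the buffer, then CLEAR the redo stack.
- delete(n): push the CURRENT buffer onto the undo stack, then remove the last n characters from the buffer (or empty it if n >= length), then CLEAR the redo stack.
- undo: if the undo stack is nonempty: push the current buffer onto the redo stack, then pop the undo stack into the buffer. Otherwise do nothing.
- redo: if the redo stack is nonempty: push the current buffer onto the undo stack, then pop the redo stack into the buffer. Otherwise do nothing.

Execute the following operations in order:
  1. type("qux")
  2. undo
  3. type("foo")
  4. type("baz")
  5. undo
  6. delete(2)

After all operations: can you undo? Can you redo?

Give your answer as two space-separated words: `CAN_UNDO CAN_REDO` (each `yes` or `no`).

After op 1 (type): buf='qux' undo_depth=1 redo_depth=0
After op 2 (undo): buf='(empty)' undo_depth=0 redo_depth=1
After op 3 (type): buf='foo' undo_depth=1 redo_depth=0
After op 4 (type): buf='foobaz' undo_depth=2 redo_depth=0
After op 5 (undo): buf='foo' undo_depth=1 redo_depth=1
After op 6 (delete): buf='f' undo_depth=2 redo_depth=0

Answer: yes no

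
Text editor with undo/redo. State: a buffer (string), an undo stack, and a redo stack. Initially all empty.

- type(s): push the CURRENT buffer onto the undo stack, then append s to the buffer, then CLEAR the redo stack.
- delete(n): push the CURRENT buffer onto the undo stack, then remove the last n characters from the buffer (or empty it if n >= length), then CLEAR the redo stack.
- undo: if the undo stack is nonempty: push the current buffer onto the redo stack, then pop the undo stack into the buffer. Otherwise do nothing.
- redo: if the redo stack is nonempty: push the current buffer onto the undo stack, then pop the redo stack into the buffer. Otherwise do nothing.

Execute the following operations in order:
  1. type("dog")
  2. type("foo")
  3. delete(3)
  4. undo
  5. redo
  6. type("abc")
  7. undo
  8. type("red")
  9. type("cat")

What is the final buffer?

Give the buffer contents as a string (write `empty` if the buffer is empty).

Answer: dogredcat

Derivation:
After op 1 (type): buf='dog' undo_depth=1 redo_depth=0
After op 2 (type): buf='dogfoo' undo_depth=2 redo_depth=0
After op 3 (delete): buf='dog' undo_depth=3 redo_depth=0
After op 4 (undo): buf='dogfoo' undo_depth=2 redo_depth=1
After op 5 (redo): buf='dog' undo_depth=3 redo_depth=0
After op 6 (type): buf='dogabc' undo_depth=4 redo_depth=0
After op 7 (undo): buf='dog' undo_depth=3 redo_depth=1
After op 8 (type): buf='dogred' undo_depth=4 redo_depth=0
After op 9 (type): buf='dogredcat' undo_depth=5 redo_depth=0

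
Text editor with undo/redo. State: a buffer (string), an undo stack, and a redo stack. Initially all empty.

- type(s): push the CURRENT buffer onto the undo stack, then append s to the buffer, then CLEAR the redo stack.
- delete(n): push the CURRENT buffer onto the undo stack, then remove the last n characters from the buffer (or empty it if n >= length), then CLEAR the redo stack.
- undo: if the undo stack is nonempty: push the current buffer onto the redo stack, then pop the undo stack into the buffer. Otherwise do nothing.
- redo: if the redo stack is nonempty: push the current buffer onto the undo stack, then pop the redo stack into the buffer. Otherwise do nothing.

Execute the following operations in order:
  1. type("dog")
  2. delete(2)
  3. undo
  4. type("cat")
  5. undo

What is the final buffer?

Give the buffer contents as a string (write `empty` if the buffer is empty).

Answer: dog

Derivation:
After op 1 (type): buf='dog' undo_depth=1 redo_depth=0
After op 2 (delete): buf='d' undo_depth=2 redo_depth=0
After op 3 (undo): buf='dog' undo_depth=1 redo_depth=1
After op 4 (type): buf='dogcat' undo_depth=2 redo_depth=0
After op 5 (undo): buf='dog' undo_depth=1 redo_depth=1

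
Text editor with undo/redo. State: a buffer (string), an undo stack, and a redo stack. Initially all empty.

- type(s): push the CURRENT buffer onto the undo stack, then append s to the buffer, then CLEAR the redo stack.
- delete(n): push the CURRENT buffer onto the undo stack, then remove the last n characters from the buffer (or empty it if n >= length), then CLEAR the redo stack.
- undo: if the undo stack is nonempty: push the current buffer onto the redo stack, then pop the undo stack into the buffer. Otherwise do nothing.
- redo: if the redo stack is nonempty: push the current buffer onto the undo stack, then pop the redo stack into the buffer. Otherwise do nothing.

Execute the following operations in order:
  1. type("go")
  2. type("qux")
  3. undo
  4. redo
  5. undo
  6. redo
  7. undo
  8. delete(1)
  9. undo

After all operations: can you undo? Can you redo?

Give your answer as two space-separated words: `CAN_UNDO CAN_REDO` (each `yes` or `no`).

After op 1 (type): buf='go' undo_depth=1 redo_depth=0
After op 2 (type): buf='goqux' undo_depth=2 redo_depth=0
After op 3 (undo): buf='go' undo_depth=1 redo_depth=1
After op 4 (redo): buf='goqux' undo_depth=2 redo_depth=0
After op 5 (undo): buf='go' undo_depth=1 redo_depth=1
After op 6 (redo): buf='goqux' undo_depth=2 redo_depth=0
After op 7 (undo): buf='go' undo_depth=1 redo_depth=1
After op 8 (delete): buf='g' undo_depth=2 redo_depth=0
After op 9 (undo): buf='go' undo_depth=1 redo_depth=1

Answer: yes yes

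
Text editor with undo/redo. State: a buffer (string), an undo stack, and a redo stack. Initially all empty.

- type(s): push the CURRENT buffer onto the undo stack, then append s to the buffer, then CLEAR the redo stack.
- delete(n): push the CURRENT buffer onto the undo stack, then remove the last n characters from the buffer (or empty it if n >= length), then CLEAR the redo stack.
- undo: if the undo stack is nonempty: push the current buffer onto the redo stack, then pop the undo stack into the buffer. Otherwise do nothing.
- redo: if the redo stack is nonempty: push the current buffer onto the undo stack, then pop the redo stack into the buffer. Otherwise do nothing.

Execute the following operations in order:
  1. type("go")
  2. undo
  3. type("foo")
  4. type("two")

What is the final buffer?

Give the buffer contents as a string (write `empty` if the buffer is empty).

Answer: footwo

Derivation:
After op 1 (type): buf='go' undo_depth=1 redo_depth=0
After op 2 (undo): buf='(empty)' undo_depth=0 redo_depth=1
After op 3 (type): buf='foo' undo_depth=1 redo_depth=0
After op 4 (type): buf='footwo' undo_depth=2 redo_depth=0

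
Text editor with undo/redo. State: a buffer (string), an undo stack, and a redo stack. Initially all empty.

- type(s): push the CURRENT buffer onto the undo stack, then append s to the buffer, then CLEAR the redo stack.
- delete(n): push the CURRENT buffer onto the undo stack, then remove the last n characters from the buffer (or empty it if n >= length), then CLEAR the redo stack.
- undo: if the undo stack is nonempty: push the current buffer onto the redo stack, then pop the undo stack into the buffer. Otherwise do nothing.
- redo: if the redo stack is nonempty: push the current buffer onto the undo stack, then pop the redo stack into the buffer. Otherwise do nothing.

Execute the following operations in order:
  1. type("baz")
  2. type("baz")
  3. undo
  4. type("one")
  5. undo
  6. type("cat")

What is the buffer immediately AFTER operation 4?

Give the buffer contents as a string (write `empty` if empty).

Answer: bazone

Derivation:
After op 1 (type): buf='baz' undo_depth=1 redo_depth=0
After op 2 (type): buf='bazbaz' undo_depth=2 redo_depth=0
After op 3 (undo): buf='baz' undo_depth=1 redo_depth=1
After op 4 (type): buf='bazone' undo_depth=2 redo_depth=0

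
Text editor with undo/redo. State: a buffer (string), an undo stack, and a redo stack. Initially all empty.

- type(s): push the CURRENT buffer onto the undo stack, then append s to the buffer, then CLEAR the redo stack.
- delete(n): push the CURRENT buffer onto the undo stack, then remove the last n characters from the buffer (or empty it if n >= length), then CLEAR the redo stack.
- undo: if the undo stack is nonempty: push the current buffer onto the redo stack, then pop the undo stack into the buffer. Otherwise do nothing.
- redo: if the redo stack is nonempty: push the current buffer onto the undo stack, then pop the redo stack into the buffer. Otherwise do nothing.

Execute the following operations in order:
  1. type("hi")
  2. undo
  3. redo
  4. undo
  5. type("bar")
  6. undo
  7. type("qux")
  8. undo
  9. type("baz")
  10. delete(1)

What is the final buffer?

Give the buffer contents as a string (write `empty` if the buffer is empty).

Answer: ba

Derivation:
After op 1 (type): buf='hi' undo_depth=1 redo_depth=0
After op 2 (undo): buf='(empty)' undo_depth=0 redo_depth=1
After op 3 (redo): buf='hi' undo_depth=1 redo_depth=0
After op 4 (undo): buf='(empty)' undo_depth=0 redo_depth=1
After op 5 (type): buf='bar' undo_depth=1 redo_depth=0
After op 6 (undo): buf='(empty)' undo_depth=0 redo_depth=1
After op 7 (type): buf='qux' undo_depth=1 redo_depth=0
After op 8 (undo): buf='(empty)' undo_depth=0 redo_depth=1
After op 9 (type): buf='baz' undo_depth=1 redo_depth=0
After op 10 (delete): buf='ba' undo_depth=2 redo_depth=0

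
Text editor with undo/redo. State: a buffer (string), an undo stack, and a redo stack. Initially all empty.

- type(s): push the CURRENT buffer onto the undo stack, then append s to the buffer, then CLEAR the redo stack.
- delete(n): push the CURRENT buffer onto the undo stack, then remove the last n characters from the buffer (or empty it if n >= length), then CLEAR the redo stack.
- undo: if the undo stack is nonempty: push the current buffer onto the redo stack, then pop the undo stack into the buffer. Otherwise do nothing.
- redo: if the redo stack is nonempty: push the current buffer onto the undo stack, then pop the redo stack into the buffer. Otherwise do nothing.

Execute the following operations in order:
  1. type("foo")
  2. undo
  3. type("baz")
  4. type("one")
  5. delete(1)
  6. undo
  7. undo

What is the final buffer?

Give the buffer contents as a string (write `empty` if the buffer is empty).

Answer: baz

Derivation:
After op 1 (type): buf='foo' undo_depth=1 redo_depth=0
After op 2 (undo): buf='(empty)' undo_depth=0 redo_depth=1
After op 3 (type): buf='baz' undo_depth=1 redo_depth=0
After op 4 (type): buf='bazone' undo_depth=2 redo_depth=0
After op 5 (delete): buf='bazon' undo_depth=3 redo_depth=0
After op 6 (undo): buf='bazone' undo_depth=2 redo_depth=1
After op 7 (undo): buf='baz' undo_depth=1 redo_depth=2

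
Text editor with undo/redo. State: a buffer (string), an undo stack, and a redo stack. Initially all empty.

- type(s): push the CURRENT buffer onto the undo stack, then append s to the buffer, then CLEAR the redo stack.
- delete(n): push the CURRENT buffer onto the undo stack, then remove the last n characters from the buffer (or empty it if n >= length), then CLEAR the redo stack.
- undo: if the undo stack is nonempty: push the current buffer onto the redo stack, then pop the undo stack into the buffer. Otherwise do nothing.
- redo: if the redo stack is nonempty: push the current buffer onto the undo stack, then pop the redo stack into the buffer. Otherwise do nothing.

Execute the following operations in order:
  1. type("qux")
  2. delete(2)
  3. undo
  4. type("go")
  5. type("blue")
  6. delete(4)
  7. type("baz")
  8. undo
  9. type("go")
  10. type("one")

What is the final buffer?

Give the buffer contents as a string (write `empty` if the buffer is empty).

After op 1 (type): buf='qux' undo_depth=1 redo_depth=0
After op 2 (delete): buf='q' undo_depth=2 redo_depth=0
After op 3 (undo): buf='qux' undo_depth=1 redo_depth=1
After op 4 (type): buf='quxgo' undo_depth=2 redo_depth=0
After op 5 (type): buf='quxgoblue' undo_depth=3 redo_depth=0
After op 6 (delete): buf='quxgo' undo_depth=4 redo_depth=0
After op 7 (type): buf='quxgobaz' undo_depth=5 redo_depth=0
After op 8 (undo): buf='quxgo' undo_depth=4 redo_depth=1
After op 9 (type): buf='quxgogo' undo_depth=5 redo_depth=0
After op 10 (type): buf='quxgogoone' undo_depth=6 redo_depth=0

Answer: quxgogoone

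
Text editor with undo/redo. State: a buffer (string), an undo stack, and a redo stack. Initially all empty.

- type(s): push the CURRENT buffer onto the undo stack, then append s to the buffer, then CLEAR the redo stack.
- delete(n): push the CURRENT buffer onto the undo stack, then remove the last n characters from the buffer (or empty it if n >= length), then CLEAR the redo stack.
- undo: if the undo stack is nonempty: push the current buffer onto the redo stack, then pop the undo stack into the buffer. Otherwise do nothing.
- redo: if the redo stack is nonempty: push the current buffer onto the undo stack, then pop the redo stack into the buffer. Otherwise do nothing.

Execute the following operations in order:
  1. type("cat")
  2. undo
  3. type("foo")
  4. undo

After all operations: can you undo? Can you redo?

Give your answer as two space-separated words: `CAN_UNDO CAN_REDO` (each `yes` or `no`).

Answer: no yes

Derivation:
After op 1 (type): buf='cat' undo_depth=1 redo_depth=0
After op 2 (undo): buf='(empty)' undo_depth=0 redo_depth=1
After op 3 (type): buf='foo' undo_depth=1 redo_depth=0
After op 4 (undo): buf='(empty)' undo_depth=0 redo_depth=1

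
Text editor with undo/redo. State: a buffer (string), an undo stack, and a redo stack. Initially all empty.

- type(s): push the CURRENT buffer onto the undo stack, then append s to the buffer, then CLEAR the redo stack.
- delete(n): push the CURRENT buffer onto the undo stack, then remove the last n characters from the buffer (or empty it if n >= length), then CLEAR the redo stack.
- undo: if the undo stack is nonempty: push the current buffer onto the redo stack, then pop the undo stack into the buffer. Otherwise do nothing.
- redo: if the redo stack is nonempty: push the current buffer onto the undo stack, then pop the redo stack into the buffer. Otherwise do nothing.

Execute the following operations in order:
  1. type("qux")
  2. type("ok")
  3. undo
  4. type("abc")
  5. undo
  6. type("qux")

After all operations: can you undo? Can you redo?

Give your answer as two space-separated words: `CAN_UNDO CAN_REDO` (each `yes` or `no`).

Answer: yes no

Derivation:
After op 1 (type): buf='qux' undo_depth=1 redo_depth=0
After op 2 (type): buf='quxok' undo_depth=2 redo_depth=0
After op 3 (undo): buf='qux' undo_depth=1 redo_depth=1
After op 4 (type): buf='quxabc' undo_depth=2 redo_depth=0
After op 5 (undo): buf='qux' undo_depth=1 redo_depth=1
After op 6 (type): buf='quxqux' undo_depth=2 redo_depth=0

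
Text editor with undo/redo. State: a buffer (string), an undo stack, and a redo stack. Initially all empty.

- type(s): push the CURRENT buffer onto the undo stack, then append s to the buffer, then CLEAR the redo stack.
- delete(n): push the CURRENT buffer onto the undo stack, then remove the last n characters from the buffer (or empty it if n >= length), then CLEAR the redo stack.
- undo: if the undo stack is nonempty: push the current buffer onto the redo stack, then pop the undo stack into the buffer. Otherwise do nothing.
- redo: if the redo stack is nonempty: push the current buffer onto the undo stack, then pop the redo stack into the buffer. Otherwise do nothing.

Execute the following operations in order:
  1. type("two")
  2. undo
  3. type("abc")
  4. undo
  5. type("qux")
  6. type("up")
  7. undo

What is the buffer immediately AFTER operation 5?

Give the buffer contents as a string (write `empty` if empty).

After op 1 (type): buf='two' undo_depth=1 redo_depth=0
After op 2 (undo): buf='(empty)' undo_depth=0 redo_depth=1
After op 3 (type): buf='abc' undo_depth=1 redo_depth=0
After op 4 (undo): buf='(empty)' undo_depth=0 redo_depth=1
After op 5 (type): buf='qux' undo_depth=1 redo_depth=0

Answer: qux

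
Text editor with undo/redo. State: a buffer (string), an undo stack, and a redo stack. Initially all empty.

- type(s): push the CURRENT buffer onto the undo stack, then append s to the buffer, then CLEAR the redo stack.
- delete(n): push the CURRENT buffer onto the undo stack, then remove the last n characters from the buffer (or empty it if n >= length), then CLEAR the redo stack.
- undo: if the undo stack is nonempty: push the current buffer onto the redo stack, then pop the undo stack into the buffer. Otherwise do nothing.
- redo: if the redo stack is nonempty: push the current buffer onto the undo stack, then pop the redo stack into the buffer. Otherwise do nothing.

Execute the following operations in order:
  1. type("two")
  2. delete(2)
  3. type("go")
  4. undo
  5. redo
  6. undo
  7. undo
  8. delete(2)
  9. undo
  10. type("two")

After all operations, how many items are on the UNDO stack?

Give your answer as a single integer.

Answer: 2

Derivation:
After op 1 (type): buf='two' undo_depth=1 redo_depth=0
After op 2 (delete): buf='t' undo_depth=2 redo_depth=0
After op 3 (type): buf='tgo' undo_depth=3 redo_depth=0
After op 4 (undo): buf='t' undo_depth=2 redo_depth=1
After op 5 (redo): buf='tgo' undo_depth=3 redo_depth=0
After op 6 (undo): buf='t' undo_depth=2 redo_depth=1
After op 7 (undo): buf='two' undo_depth=1 redo_depth=2
After op 8 (delete): buf='t' undo_depth=2 redo_depth=0
After op 9 (undo): buf='two' undo_depth=1 redo_depth=1
After op 10 (type): buf='twotwo' undo_depth=2 redo_depth=0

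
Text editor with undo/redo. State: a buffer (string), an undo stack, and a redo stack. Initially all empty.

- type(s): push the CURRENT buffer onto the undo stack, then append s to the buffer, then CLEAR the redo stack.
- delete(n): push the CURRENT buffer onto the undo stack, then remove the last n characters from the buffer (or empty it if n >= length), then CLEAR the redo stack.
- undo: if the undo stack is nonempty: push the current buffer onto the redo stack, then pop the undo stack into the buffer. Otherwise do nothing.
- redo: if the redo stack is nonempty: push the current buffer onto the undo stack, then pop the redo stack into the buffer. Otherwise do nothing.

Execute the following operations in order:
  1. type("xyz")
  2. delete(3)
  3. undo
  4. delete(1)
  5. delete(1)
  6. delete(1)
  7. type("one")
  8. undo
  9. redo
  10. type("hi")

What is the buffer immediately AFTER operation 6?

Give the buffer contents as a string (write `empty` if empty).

After op 1 (type): buf='xyz' undo_depth=1 redo_depth=0
After op 2 (delete): buf='(empty)' undo_depth=2 redo_depth=0
After op 3 (undo): buf='xyz' undo_depth=1 redo_depth=1
After op 4 (delete): buf='xy' undo_depth=2 redo_depth=0
After op 5 (delete): buf='x' undo_depth=3 redo_depth=0
After op 6 (delete): buf='(empty)' undo_depth=4 redo_depth=0

Answer: empty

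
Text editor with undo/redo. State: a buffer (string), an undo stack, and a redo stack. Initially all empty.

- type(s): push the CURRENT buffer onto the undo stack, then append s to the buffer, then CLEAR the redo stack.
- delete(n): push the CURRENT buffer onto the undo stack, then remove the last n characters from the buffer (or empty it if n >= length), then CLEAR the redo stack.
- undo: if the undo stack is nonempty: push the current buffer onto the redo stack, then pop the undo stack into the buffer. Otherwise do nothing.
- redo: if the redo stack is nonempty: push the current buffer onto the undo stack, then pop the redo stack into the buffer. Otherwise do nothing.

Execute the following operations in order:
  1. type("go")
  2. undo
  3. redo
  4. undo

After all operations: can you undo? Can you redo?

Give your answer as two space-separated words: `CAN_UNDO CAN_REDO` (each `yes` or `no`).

After op 1 (type): buf='go' undo_depth=1 redo_depth=0
After op 2 (undo): buf='(empty)' undo_depth=0 redo_depth=1
After op 3 (redo): buf='go' undo_depth=1 redo_depth=0
After op 4 (undo): buf='(empty)' undo_depth=0 redo_depth=1

Answer: no yes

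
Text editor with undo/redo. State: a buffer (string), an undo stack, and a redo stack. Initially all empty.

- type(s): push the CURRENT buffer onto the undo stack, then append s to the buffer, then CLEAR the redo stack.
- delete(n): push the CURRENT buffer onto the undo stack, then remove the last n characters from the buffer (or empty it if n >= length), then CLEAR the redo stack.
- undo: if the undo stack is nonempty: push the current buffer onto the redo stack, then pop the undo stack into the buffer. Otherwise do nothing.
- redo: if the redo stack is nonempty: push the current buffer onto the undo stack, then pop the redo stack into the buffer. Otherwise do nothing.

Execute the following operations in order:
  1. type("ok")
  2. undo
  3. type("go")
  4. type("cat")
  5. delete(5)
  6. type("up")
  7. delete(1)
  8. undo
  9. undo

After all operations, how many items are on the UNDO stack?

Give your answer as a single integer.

Answer: 3

Derivation:
After op 1 (type): buf='ok' undo_depth=1 redo_depth=0
After op 2 (undo): buf='(empty)' undo_depth=0 redo_depth=1
After op 3 (type): buf='go' undo_depth=1 redo_depth=0
After op 4 (type): buf='gocat' undo_depth=2 redo_depth=0
After op 5 (delete): buf='(empty)' undo_depth=3 redo_depth=0
After op 6 (type): buf='up' undo_depth=4 redo_depth=0
After op 7 (delete): buf='u' undo_depth=5 redo_depth=0
After op 8 (undo): buf='up' undo_depth=4 redo_depth=1
After op 9 (undo): buf='(empty)' undo_depth=3 redo_depth=2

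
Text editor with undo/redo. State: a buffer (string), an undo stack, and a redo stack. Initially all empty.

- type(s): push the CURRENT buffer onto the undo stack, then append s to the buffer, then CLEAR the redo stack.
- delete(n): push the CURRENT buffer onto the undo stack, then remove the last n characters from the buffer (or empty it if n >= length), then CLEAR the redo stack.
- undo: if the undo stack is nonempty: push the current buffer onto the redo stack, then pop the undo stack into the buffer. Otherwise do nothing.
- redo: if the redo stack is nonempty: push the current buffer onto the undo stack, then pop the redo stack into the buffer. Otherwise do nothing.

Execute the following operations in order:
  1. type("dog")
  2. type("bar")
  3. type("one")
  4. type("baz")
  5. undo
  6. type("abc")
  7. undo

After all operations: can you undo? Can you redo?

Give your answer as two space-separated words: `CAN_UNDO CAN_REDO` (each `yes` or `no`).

After op 1 (type): buf='dog' undo_depth=1 redo_depth=0
After op 2 (type): buf='dogbar' undo_depth=2 redo_depth=0
After op 3 (type): buf='dogbarone' undo_depth=3 redo_depth=0
After op 4 (type): buf='dogbaronebaz' undo_depth=4 redo_depth=0
After op 5 (undo): buf='dogbarone' undo_depth=3 redo_depth=1
After op 6 (type): buf='dogbaroneabc' undo_depth=4 redo_depth=0
After op 7 (undo): buf='dogbarone' undo_depth=3 redo_depth=1

Answer: yes yes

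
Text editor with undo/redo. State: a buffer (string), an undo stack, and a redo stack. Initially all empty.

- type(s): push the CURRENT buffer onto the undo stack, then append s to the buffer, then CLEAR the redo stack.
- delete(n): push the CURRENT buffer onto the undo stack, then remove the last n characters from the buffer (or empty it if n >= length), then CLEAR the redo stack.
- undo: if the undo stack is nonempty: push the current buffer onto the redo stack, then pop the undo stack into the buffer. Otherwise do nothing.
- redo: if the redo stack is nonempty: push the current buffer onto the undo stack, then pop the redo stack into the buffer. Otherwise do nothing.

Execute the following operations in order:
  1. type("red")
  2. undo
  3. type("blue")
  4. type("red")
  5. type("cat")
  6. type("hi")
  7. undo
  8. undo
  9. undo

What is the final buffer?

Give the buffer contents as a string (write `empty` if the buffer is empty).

Answer: blue

Derivation:
After op 1 (type): buf='red' undo_depth=1 redo_depth=0
After op 2 (undo): buf='(empty)' undo_depth=0 redo_depth=1
After op 3 (type): buf='blue' undo_depth=1 redo_depth=0
After op 4 (type): buf='bluered' undo_depth=2 redo_depth=0
After op 5 (type): buf='blueredcat' undo_depth=3 redo_depth=0
After op 6 (type): buf='blueredcathi' undo_depth=4 redo_depth=0
After op 7 (undo): buf='blueredcat' undo_depth=3 redo_depth=1
After op 8 (undo): buf='bluered' undo_depth=2 redo_depth=2
After op 9 (undo): buf='blue' undo_depth=1 redo_depth=3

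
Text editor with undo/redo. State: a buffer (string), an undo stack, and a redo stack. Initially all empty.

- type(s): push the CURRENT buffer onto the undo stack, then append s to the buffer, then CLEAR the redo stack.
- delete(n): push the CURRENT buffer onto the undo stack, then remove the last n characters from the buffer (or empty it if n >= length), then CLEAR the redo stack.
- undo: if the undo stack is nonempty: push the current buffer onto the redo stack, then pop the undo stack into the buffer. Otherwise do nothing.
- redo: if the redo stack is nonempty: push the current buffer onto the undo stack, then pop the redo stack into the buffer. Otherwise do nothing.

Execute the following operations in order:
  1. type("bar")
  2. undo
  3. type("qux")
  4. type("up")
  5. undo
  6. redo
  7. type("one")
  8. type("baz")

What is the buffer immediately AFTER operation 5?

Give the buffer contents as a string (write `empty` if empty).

After op 1 (type): buf='bar' undo_depth=1 redo_depth=0
After op 2 (undo): buf='(empty)' undo_depth=0 redo_depth=1
After op 3 (type): buf='qux' undo_depth=1 redo_depth=0
After op 4 (type): buf='quxup' undo_depth=2 redo_depth=0
After op 5 (undo): buf='qux' undo_depth=1 redo_depth=1

Answer: qux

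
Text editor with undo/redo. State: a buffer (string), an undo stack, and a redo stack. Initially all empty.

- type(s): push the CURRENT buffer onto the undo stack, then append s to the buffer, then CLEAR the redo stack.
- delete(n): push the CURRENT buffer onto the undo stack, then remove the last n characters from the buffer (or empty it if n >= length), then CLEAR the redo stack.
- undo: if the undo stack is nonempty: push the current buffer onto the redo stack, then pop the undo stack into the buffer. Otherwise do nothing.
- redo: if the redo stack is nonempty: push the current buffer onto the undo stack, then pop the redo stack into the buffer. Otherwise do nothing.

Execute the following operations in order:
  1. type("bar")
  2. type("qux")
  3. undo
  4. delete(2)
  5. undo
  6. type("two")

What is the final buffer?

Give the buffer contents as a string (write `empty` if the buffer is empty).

After op 1 (type): buf='bar' undo_depth=1 redo_depth=0
After op 2 (type): buf='barqux' undo_depth=2 redo_depth=0
After op 3 (undo): buf='bar' undo_depth=1 redo_depth=1
After op 4 (delete): buf='b' undo_depth=2 redo_depth=0
After op 5 (undo): buf='bar' undo_depth=1 redo_depth=1
After op 6 (type): buf='bartwo' undo_depth=2 redo_depth=0

Answer: bartwo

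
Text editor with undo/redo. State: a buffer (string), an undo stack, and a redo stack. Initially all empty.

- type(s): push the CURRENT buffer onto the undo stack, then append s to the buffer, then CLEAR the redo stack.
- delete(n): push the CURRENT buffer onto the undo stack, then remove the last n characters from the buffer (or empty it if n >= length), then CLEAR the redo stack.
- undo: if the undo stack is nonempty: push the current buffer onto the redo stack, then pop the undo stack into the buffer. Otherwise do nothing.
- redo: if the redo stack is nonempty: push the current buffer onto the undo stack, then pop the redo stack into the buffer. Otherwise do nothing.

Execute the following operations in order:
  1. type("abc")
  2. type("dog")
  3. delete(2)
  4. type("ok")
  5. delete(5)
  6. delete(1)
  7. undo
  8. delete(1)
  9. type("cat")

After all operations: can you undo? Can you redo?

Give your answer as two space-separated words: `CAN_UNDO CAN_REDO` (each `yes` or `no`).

After op 1 (type): buf='abc' undo_depth=1 redo_depth=0
After op 2 (type): buf='abcdog' undo_depth=2 redo_depth=0
After op 3 (delete): buf='abcd' undo_depth=3 redo_depth=0
After op 4 (type): buf='abcdok' undo_depth=4 redo_depth=0
After op 5 (delete): buf='a' undo_depth=5 redo_depth=0
After op 6 (delete): buf='(empty)' undo_depth=6 redo_depth=0
After op 7 (undo): buf='a' undo_depth=5 redo_depth=1
After op 8 (delete): buf='(empty)' undo_depth=6 redo_depth=0
After op 9 (type): buf='cat' undo_depth=7 redo_depth=0

Answer: yes no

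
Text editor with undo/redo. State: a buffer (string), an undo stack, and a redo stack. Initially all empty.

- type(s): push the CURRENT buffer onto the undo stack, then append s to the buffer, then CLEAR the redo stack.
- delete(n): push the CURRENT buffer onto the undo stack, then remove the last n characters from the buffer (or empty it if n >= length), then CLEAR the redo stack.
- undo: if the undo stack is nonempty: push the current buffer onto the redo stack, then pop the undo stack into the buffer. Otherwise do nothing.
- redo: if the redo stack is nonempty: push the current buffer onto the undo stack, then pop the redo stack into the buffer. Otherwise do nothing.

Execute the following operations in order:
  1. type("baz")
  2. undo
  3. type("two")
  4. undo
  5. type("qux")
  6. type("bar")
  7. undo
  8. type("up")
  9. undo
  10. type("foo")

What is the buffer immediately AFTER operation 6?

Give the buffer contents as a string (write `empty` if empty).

After op 1 (type): buf='baz' undo_depth=1 redo_depth=0
After op 2 (undo): buf='(empty)' undo_depth=0 redo_depth=1
After op 3 (type): buf='two' undo_depth=1 redo_depth=0
After op 4 (undo): buf='(empty)' undo_depth=0 redo_depth=1
After op 5 (type): buf='qux' undo_depth=1 redo_depth=0
After op 6 (type): buf='quxbar' undo_depth=2 redo_depth=0

Answer: quxbar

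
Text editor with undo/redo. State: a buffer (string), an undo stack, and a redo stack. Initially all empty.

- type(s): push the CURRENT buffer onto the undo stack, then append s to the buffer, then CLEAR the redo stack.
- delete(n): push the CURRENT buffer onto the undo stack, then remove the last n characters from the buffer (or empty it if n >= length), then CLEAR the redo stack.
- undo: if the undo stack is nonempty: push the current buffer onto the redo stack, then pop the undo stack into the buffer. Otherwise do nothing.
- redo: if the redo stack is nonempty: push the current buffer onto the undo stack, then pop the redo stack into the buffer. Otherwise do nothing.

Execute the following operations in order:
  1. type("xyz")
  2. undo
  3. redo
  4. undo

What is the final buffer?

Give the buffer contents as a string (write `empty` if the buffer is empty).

After op 1 (type): buf='xyz' undo_depth=1 redo_depth=0
After op 2 (undo): buf='(empty)' undo_depth=0 redo_depth=1
After op 3 (redo): buf='xyz' undo_depth=1 redo_depth=0
After op 4 (undo): buf='(empty)' undo_depth=0 redo_depth=1

Answer: empty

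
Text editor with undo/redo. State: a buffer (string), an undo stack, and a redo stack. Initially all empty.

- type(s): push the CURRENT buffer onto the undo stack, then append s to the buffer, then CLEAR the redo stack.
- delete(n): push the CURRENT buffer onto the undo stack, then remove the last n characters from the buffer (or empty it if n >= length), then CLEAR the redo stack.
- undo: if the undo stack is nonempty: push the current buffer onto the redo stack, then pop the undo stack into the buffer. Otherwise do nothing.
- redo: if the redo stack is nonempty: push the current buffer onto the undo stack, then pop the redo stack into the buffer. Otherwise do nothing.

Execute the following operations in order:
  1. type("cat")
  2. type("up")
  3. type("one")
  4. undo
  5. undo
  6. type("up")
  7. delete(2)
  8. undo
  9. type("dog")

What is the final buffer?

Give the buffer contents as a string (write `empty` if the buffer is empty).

After op 1 (type): buf='cat' undo_depth=1 redo_depth=0
After op 2 (type): buf='catup' undo_depth=2 redo_depth=0
After op 3 (type): buf='catupone' undo_depth=3 redo_depth=0
After op 4 (undo): buf='catup' undo_depth=2 redo_depth=1
After op 5 (undo): buf='cat' undo_depth=1 redo_depth=2
After op 6 (type): buf='catup' undo_depth=2 redo_depth=0
After op 7 (delete): buf='cat' undo_depth=3 redo_depth=0
After op 8 (undo): buf='catup' undo_depth=2 redo_depth=1
After op 9 (type): buf='catupdog' undo_depth=3 redo_depth=0

Answer: catupdog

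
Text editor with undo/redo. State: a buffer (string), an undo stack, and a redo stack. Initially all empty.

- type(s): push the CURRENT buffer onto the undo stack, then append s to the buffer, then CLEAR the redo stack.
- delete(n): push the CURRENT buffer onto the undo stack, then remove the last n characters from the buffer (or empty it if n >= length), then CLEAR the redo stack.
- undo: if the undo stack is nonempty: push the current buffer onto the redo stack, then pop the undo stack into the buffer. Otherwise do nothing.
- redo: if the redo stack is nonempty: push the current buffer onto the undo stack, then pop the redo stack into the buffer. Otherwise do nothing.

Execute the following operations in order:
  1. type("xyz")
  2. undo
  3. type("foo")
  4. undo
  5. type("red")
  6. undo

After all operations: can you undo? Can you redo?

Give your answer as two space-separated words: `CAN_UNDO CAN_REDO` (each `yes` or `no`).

After op 1 (type): buf='xyz' undo_depth=1 redo_depth=0
After op 2 (undo): buf='(empty)' undo_depth=0 redo_depth=1
After op 3 (type): buf='foo' undo_depth=1 redo_depth=0
After op 4 (undo): buf='(empty)' undo_depth=0 redo_depth=1
After op 5 (type): buf='red' undo_depth=1 redo_depth=0
After op 6 (undo): buf='(empty)' undo_depth=0 redo_depth=1

Answer: no yes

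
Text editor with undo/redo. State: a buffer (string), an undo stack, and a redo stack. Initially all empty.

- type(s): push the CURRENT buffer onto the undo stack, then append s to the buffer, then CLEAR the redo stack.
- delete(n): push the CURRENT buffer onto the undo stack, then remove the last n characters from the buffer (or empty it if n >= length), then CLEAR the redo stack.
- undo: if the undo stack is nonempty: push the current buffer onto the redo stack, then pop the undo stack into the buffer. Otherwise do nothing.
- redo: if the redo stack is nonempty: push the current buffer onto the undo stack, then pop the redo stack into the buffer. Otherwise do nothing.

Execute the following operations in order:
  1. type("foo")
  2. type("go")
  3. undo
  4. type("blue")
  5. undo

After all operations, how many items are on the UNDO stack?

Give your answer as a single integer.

After op 1 (type): buf='foo' undo_depth=1 redo_depth=0
After op 2 (type): buf='foogo' undo_depth=2 redo_depth=0
After op 3 (undo): buf='foo' undo_depth=1 redo_depth=1
After op 4 (type): buf='fooblue' undo_depth=2 redo_depth=0
After op 5 (undo): buf='foo' undo_depth=1 redo_depth=1

Answer: 1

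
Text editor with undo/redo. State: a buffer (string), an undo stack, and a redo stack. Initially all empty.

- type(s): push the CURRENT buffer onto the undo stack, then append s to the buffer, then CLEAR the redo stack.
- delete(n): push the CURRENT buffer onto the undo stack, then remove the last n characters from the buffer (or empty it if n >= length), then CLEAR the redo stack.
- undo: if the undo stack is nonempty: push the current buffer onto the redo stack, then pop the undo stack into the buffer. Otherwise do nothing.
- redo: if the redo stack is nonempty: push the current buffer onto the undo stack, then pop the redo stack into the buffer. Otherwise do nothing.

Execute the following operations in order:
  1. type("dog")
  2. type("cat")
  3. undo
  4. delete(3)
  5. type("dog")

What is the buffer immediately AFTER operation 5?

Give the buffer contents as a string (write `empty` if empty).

Answer: dog

Derivation:
After op 1 (type): buf='dog' undo_depth=1 redo_depth=0
After op 2 (type): buf='dogcat' undo_depth=2 redo_depth=0
After op 3 (undo): buf='dog' undo_depth=1 redo_depth=1
After op 4 (delete): buf='(empty)' undo_depth=2 redo_depth=0
After op 5 (type): buf='dog' undo_depth=3 redo_depth=0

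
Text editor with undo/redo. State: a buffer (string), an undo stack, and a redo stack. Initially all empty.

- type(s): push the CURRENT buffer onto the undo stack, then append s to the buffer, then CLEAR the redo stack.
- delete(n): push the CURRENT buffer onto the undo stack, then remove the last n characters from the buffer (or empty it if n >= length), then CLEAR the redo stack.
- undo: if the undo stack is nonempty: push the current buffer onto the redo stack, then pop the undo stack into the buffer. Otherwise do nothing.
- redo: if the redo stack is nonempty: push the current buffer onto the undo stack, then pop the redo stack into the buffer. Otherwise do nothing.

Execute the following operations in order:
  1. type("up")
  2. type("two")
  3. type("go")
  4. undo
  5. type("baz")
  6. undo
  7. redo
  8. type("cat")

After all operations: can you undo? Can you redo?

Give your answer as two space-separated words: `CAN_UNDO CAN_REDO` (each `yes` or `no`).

Answer: yes no

Derivation:
After op 1 (type): buf='up' undo_depth=1 redo_depth=0
After op 2 (type): buf='uptwo' undo_depth=2 redo_depth=0
After op 3 (type): buf='uptwogo' undo_depth=3 redo_depth=0
After op 4 (undo): buf='uptwo' undo_depth=2 redo_depth=1
After op 5 (type): buf='uptwobaz' undo_depth=3 redo_depth=0
After op 6 (undo): buf='uptwo' undo_depth=2 redo_depth=1
After op 7 (redo): buf='uptwobaz' undo_depth=3 redo_depth=0
After op 8 (type): buf='uptwobazcat' undo_depth=4 redo_depth=0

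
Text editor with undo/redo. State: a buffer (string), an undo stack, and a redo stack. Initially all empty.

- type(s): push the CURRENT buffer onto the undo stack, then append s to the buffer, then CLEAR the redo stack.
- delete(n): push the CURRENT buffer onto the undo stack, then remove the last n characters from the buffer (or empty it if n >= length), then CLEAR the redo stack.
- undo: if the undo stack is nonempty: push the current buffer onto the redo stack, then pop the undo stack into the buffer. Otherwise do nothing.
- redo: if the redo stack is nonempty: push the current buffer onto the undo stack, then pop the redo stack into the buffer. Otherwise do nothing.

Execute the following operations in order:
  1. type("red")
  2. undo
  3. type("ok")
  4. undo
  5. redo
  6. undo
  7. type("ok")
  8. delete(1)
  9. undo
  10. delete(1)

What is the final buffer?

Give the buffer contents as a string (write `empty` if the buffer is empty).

Answer: o

Derivation:
After op 1 (type): buf='red' undo_depth=1 redo_depth=0
After op 2 (undo): buf='(empty)' undo_depth=0 redo_depth=1
After op 3 (type): buf='ok' undo_depth=1 redo_depth=0
After op 4 (undo): buf='(empty)' undo_depth=0 redo_depth=1
After op 5 (redo): buf='ok' undo_depth=1 redo_depth=0
After op 6 (undo): buf='(empty)' undo_depth=0 redo_depth=1
After op 7 (type): buf='ok' undo_depth=1 redo_depth=0
After op 8 (delete): buf='o' undo_depth=2 redo_depth=0
After op 9 (undo): buf='ok' undo_depth=1 redo_depth=1
After op 10 (delete): buf='o' undo_depth=2 redo_depth=0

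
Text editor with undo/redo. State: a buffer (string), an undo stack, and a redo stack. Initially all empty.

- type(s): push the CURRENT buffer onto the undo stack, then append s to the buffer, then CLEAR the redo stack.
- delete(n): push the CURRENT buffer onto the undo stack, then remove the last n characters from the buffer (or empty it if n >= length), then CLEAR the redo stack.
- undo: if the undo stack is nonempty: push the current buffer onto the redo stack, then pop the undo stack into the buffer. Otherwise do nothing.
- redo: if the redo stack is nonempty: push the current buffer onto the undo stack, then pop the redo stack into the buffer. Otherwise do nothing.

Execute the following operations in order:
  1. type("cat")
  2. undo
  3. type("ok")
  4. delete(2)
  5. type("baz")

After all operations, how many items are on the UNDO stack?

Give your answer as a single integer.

Answer: 3

Derivation:
After op 1 (type): buf='cat' undo_depth=1 redo_depth=0
After op 2 (undo): buf='(empty)' undo_depth=0 redo_depth=1
After op 3 (type): buf='ok' undo_depth=1 redo_depth=0
After op 4 (delete): buf='(empty)' undo_depth=2 redo_depth=0
After op 5 (type): buf='baz' undo_depth=3 redo_depth=0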